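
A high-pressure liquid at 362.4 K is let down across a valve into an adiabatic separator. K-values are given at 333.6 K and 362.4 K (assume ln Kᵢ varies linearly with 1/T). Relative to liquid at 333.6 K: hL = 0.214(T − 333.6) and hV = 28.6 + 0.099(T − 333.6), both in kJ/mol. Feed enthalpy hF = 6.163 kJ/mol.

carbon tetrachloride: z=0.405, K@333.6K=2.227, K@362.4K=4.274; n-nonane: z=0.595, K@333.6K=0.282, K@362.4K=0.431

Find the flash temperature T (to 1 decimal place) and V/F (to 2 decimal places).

T = 338.3 K, V/F = 0.18

Adiabatic flash: solve Rachford–Rice at each trial T, then check hF = ψ·hV(T) + (1−ψ)·hL(T).
  T = 333.6 K: K = (2.227, 0.282), RR gives ψ = 0.079, H_out = 2.264 kJ/mol
  T = 362.4 K: K = (4.274, 0.431), RR gives ψ = 0.530, H_out = 19.567 kJ/mol
  T = 348.0 K: K = (3.127, 0.352), RR gives ψ = 0.345, H_out = 12.377 kJ/mol
  T = 340.8 K: K = (2.648, 0.316), RR gives ψ = 0.231, H_out = 7.952 kJ/mol
  T = 337.2 K: K = (2.431, 0.299), RR gives ψ = 0.162, H_out = 5.323 kJ/mol
  T = 339.0 K: K = (2.538, 0.307), RR gives ψ = 0.198, H_out = 6.683 kJ/mol
Linear interpolation between T = 337.2 (H_out = 5.323) and T = 339.0 (H_out = 6.683) on hF = 6.163 gives T ≈ 338.3 K, at which ψ = 0.18.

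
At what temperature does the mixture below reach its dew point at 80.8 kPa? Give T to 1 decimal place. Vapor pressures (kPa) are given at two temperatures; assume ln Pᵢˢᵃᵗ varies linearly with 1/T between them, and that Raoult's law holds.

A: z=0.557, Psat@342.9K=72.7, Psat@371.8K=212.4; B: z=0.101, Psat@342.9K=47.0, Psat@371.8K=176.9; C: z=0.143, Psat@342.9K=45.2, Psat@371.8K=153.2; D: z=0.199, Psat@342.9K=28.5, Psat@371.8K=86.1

Dew-point temperature: Σzᵢ·P/Pᵢˢᵃᵗ(T) = 1. Interpolate ln Pᵢˢᵃᵗ = aᵢ + bᵢ/T.
  T = 342.9 K: ΣzᵢP/Pᵢˢᵃᵗ = 1.6125
  T = 371.8 K: ΣzᵢP/Pᵢˢᵃᵗ = 0.5202
  T = 357.4 K: ΣzᵢP/Pᵢˢᵃᵗ = 0.8927
  T = 350.1 K: ΣzᵢP/Pᵢˢᵃᵗ = 1.1946
  T = 353.8 K: ΣzᵢP/Pᵢˢᵃᵗ = 1.0290
  T = 355.6 K: ΣzᵢP/Pᵢˢᵃᵗ = 0.9581
Interpolating between 353.8 K and 355.6 K gives T ≈ 354.5 K.

T = 354.5 K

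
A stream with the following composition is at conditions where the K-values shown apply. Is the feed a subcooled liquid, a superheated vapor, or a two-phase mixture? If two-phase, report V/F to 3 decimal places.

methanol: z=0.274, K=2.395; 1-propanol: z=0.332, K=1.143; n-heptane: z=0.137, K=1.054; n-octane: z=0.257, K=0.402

ΣzᵢKᵢ = 1.283; Σzᵢ/Kᵢ = 1.174.
Both exceed 1, so a two-phase solution exists.
Let ψ = V/F and solve Σ zᵢ(Kᵢ−1)/(1+ψ(Kᵢ−1)) = 0.
Newton iteration, ψ⁰ = 0.5:
  ψ = 0.500: g = 0.0574, g' = -0.378 → ψ = 0.652
  ψ = 0.652: g = -0.0011, g' = -0.399 → ψ = 0.649
Converged at ψ = 0.649.

two-phase, V/F = 0.649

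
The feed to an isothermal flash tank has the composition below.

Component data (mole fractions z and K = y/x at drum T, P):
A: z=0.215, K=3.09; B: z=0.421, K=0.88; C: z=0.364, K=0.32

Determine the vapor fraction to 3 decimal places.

ψ = 0.170

Rachford–Rice: g(ψ) = Σ zᵢ(Kᵢ−1)/(1+ψ(Kᵢ−1)) = 0.
Feasibility: ΣzᵢKᵢ = 1.151, Σzᵢ/Kᵢ = 1.685 — both > 1, two phases present.
Newton iteration, ψ⁰ = 0.49:
  ψ = 0.490: g = -0.2029, g' = -0.615 → ψ = 0.160
  ψ = 0.160: g = 0.0076, g' = -0.746 → ψ = 0.170
Converged at ψ = 0.170.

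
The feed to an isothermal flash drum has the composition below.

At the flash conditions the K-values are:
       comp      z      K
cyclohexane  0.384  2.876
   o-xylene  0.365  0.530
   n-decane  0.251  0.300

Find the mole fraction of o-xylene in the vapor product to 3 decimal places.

y_o-xylene = 0.231

Let ψ = V/F and solve Σ zᵢ(Kᵢ−1)/(1+ψ(Kᵢ−1)) = 0.
Feasibility: ΣzᵢKᵢ = 1.373, Σzᵢ/Kᵢ = 1.659 — both > 1, two phases present.
Newton–Raphson from ψ = 0.66:
  ψ = 0.660: g = -0.2534, g' = -0.864 → ψ = 0.367
  ψ = 0.367: g = -0.0169, g' = -0.815 → ψ = 0.346
Converged at ψ = 0.346.
Compositions from xᵢ = zᵢ/(1+ψ(Kᵢ−1)), yᵢ = Kᵢxᵢ:
  cyclohexane: x = 0.233, y = 0.670
  o-xylene: x = 0.436, y = 0.231
  n-decane: x = 0.331, y = 0.099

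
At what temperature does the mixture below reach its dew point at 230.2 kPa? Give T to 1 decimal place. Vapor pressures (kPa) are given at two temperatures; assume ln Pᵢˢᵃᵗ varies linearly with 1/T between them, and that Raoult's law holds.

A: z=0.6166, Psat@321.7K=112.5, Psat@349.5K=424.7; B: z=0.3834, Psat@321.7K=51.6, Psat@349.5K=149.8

T = 347.4 K

Dew-point temperature: Σzᵢ·P/Pᵢˢᵃᵗ(T) = 1. Interpolate ln Pᵢˢᵃᵗ = aᵢ + bᵢ/T.
  T = 321.7 K: ΣzᵢP/Pᵢˢᵃᵗ = 2.9721
  T = 349.5 K: ΣzᵢP/Pᵢˢᵃᵗ = 0.9234
  T = 335.6 K: ΣzᵢP/Pᵢˢᵃᵗ = 1.6137
  T = 342.6 K: ΣzᵢP/Pᵢˢᵃᵗ = 1.2108
  T = 346.1 K: ΣzᵢP/Pᵢˢᵃᵗ = 1.0538
  T = 347.8 K: ΣzᵢP/Pᵢˢᵃᵗ = 0.9861
  T = 347.0 K: ΣzᵢP/Pᵢˢᵃᵗ = 1.0173
Interpolating between 347.0 K and 347.8 K gives T ≈ 347.4 K.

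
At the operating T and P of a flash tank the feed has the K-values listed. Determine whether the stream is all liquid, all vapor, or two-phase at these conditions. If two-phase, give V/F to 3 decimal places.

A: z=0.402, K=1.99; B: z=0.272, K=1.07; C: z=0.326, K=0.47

ΣzᵢKᵢ = 1.244; Σzᵢ/Kᵢ = 1.150.
Both exceed 1, so a two-phase solution exists.
Newton–Raphson from ψ = 0.65:
  ψ = 0.650: g = -0.0032, g' = -0.360 → ψ = 0.641
Converged at ψ = 0.641.

two-phase, V/F = 0.641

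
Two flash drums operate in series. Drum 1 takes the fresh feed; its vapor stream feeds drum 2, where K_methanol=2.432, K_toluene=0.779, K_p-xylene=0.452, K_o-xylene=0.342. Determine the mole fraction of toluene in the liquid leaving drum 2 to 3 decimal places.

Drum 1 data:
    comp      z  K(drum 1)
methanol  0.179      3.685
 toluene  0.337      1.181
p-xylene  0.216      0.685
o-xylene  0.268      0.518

Drum 1:
Material balance + equilibrium reduce to Σ zᵢ(Kᵢ−1)/(1+ψ₁(Kᵢ−1)) = 0.
g(0) = ΣzᵢKᵢ − 1 = 0.344 and g(1) = 1 − Σzᵢ/Kᵢ = -0.167, so a root lies in (0, 1).
Newton iteration, ψ₁⁰ = 0.5:
  ψ₁ = 0.500: g = 0.0102, g' = -0.383 → ψ₁ = 0.527
Converged at ψ₁ = 0.527.
Drum-1 compositions:
  methanol: x = 0.074, y = 0.273
  toluene: x = 0.308, y = 0.363
  p-xylene: x = 0.259, y = 0.177
  o-xylene: x = 0.359, y = 0.186
Drum-2 feed = drum-1 vapor: z₂ = (0.2732, 0.3633, 0.1774, 0.1861).
Drum 2:
Iterate (Newton) starting at ψ₂ = 0.5:
  ψ₂ = 0.500: g = -0.1787, g' = -0.493 → ψ₂ = 0.137
  ψ₂ = 0.137: g = 0.0044, g' = -0.570 → ψ₂ = 0.145
Converged at ψ₂ = 0.145.
  methanol: x = 0.226, y = 0.550
  toluene: x = 0.375, y = 0.292
  p-xylene: x = 0.193, y = 0.087
  o-xylene: x = 0.206, y = 0.070

x_toluene (drum 2) = 0.375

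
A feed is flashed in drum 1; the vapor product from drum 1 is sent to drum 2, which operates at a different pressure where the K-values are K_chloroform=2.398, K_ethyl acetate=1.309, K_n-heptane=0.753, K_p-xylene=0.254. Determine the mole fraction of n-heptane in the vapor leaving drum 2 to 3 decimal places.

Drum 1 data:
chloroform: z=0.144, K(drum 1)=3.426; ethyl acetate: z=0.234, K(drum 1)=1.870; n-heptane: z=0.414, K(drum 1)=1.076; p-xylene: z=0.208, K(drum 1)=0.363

Drum 1:
Rachford–Rice: g(ψ₁) = Σ zᵢ(Kᵢ−1)/(1+ψ₁(Kᵢ−1)) = 0.
Check two-phase: ΣzᵢKᵢ = 1.452 > 1 and Σzᵢ/Kᵢ = 1.125 > 1, so g(0) = 0.452 > 0 and g(1) = -0.125 < 0.
Newton iteration, ψ₁⁰ = 0.5:
  ψ₁ = 0.500: g = 0.1356, g' = -0.443 → ψ₁ = 0.806
  ψ₁ = 0.806: g = -0.0049, g' = -0.517 → ψ₁ = 0.797
Converged at ψ₁ = 0.797.
Drum-1 compositions:
  chloroform: x = 0.049, y = 0.168
  ethyl acetate: x = 0.138, y = 0.258
  n-heptane: x = 0.390, y = 0.420
  p-xylene: x = 0.422, y = 0.153
Drum-2 feed = drum-1 vapor: z₂ = (0.1682, 0.2584, 0.4200, 0.1533).
Drum 2:
Rachford–Rice: g(ψ₂) = Σ zᵢ(Kᵢ−1)/(1+ψ₂(Kᵢ−1)) = 0.
Check two-phase: ΣzᵢKᵢ = 1.097 > 1 and Σzᵢ/Kᵢ = 1.429 > 1, so g(0) = 0.097 > 0 and g(1) = -0.429 < 0.
Newton–Raphson from ψ₂ = 0.36:
  ψ₂ = 0.360: g = -0.0419, g' = -0.356 → ψ₂ = 0.242
Converged at ψ₂ = 0.242.
  chloroform: x = 0.126, y = 0.301
  ethyl acetate: x = 0.240, y = 0.315
  n-heptane: x = 0.447, y = 0.336
  p-xylene: x = 0.187, y = 0.048

y_n-heptane (drum 2) = 0.336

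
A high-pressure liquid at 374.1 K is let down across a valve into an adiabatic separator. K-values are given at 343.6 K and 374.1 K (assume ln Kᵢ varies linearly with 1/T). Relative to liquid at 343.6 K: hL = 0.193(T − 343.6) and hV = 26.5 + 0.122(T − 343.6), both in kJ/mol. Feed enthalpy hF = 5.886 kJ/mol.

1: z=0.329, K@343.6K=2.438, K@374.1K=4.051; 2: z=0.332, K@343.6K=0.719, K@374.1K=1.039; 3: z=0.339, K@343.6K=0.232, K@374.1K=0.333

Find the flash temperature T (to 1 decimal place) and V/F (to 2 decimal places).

Adiabatic flash: solve Rachford–Rice at each trial T, then check hF = ψ·hV(T) + (1−ψ)·hL(T).
  T = 343.6 K: K = (2.438, 0.719, 0.232), RR gives ψ = 0.147, H_out = 3.887 kJ/mol
  T = 374.1 K: K = (4.051, 1.039, 0.333), RR gives ψ = 0.588, H_out = 20.192 kJ/mol
  T = 358.9 K: K = (3.179, 0.872, 0.280), RR gives ψ = 0.394, H_out = 12.976 kJ/mol
  T = 351.2 K: K = (2.790, 0.793, 0.255), RR gives ψ = 0.280, H_out = 8.746 kJ/mol
  T = 347.4 K: K = (2.610, 0.755, 0.244), RR gives ψ = 0.217, H_out = 6.424 kJ/mol
  T = 345.5 K: K = (2.523, 0.737, 0.238), RR gives ψ = 0.183, H_out = 5.186 kJ/mol
Linear interpolation between T = 345.5 (H_out = 5.186) and T = 347.4 (H_out = 6.424) on hF = 5.886 gives T ≈ 346.6 K, at which ψ = 0.20.

T = 346.6 K, V/F = 0.20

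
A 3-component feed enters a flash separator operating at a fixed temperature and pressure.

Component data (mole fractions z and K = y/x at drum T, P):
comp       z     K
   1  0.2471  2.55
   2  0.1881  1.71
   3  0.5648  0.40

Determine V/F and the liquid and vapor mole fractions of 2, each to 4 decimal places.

V/F = 0.2360, x_2 = 0.1611, y_2 = 0.2755

Material balance + equilibrium reduce to Σ zᵢ(Kᵢ−1)/(1+V/F(Kᵢ−1)) = 0.
Feasibility: ΣzᵢKᵢ = 1.1777, Σzᵢ/Kᵢ = 1.6189 — both > 1, two phases present.
Newton iteration, V/F⁰ = 0.5:
  V/F = 0.5000: g = -0.16978, g' = -0.6550 → V/F = 0.2408
  V/F = 0.2408: g = -0.00316, g' = -0.6618 → V/F = 0.2360
Converged at V/F = 0.2360.
Compositions from xᵢ = zᵢ/(1+V/F(Kᵢ−1)), yᵢ = Kᵢxᵢ:
  1: x = 0.1809, y = 0.4613
  2: x = 0.1611, y = 0.2755
  3: x = 0.6580, y = 0.2632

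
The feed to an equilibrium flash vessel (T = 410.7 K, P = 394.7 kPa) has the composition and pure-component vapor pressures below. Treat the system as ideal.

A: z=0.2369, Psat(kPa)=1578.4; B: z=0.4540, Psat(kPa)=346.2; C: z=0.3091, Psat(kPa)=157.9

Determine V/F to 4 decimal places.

Raoult's law: Kᵢ = Pᵢˢᵃᵗ/P = Pᵢˢᵃᵗ/394.7.
  K_A = 1578.4/394.7 = 3.998987, K_B = 346.2/394.7 = 0.877122, K_C = 157.9/394.7 = 0.400051
Material balance + equilibrium reduce to Σ zᵢ(Kᵢ−1)/(1+V/F(Kᵢ−1)) = 0.
g(0) = ΣzᵢKᵢ − 1 = 0.4692 and g(1) = 1 − Σzᵢ/Kᵢ = -0.3495, so a root lies in (0, 1).
Newton iteration, V/F⁰ = 0.48:
  V/F = 0.4800: g = -0.02850, g' = -0.5852 → V/F = 0.4313
  V/F = 0.4313: g = 0.00069, g' = -0.6152 → V/F = 0.4324
Converged at V/F = 0.4324.

V/F = 0.4324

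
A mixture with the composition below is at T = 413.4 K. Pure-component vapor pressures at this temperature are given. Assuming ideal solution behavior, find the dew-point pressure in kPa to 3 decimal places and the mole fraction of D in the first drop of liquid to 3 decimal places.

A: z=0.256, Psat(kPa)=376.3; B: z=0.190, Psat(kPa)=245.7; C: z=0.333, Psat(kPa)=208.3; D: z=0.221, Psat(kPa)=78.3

Pdew = 170.220 kPa, x_D = 0.480

At the dew point ψ → 1, so Σzᵢ/Kᵢ = 1 with Kᵢ = Pᵢˢᵃᵗ/P ⇒ 1/P = Σzᵢ/Pᵢˢᵃᵗ.
1/P = 0.256/376.3 + 0.190/245.7 + 0.333/208.3 + 0.221/78.3 = 0.005875 ⇒ P = 170.220 kPa
xᵢ = zᵢP/Pᵢˢᵃᵗ ⇒ x_D = 0.221·170.220/78.3 = 0.480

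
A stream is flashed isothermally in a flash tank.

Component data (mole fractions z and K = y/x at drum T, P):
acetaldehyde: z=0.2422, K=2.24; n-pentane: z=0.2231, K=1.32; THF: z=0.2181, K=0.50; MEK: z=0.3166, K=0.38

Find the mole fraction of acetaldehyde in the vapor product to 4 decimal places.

y_acetaldehyde = 0.4702

Rachford–Rice: g(ψ) = Σ zᵢ(Kᵢ−1)/(1+ψ(Kᵢ−1)) = 0.
g(0) = ΣzᵢKᵢ − 1 = 0.0664 and g(1) = 1 − Σzᵢ/Kᵢ = -0.5465, so a root lies in (0, 1).
Newton–Raphson from ψ = 0.31:
  ψ = 0.3100: g = -0.09016, g' = -0.4761 → ψ = 0.1206
  ψ = 0.1206: g = 0.00179, g' = -0.5069 → ψ = 0.1241
Converged at ψ = 0.1241.
Compositions from xᵢ = zᵢ/(1+ψ(Kᵢ−1)), yᵢ = Kᵢxᵢ:
  acetaldehyde: x = 0.2099, y = 0.4702
  n-pentane: x = 0.2146, y = 0.2832
  THF: x = 0.2325, y = 0.1163
  MEK: x = 0.3430, y = 0.1303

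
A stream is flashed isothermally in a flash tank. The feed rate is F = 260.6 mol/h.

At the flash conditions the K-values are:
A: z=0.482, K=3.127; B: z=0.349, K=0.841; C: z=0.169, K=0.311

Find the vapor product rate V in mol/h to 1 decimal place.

Material balance + equilibrium reduce to Σ zᵢ(Kᵢ−1)/(1+V/F(Kᵢ−1)) = 0.
g(0) = ΣzᵢKᵢ − 1 = 0.853 and g(1) = 1 − Σzᵢ/Kᵢ = -0.113, so a root lies in (0, 1).
Newton–Raphson from V/F = 0.5:
  V/F = 0.500: g = 0.2589, g' = -0.709 → V/F = 0.865
  V/F = 0.865: g = 0.0084, g' = -0.774 → V/F = 0.876
Converged at V/F = 0.876.
Then V = V/F·F = 0.8758·260.6 = 228.2 mol/h and L = F − V = 32.4 mol/h.

V = 228.2 mol/h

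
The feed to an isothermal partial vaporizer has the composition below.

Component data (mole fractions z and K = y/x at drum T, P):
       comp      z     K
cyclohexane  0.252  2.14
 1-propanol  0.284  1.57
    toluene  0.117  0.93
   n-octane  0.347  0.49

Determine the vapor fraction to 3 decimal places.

Let ψ = V/F and solve Σ zᵢ(Kᵢ−1)/(1+ψ(Kᵢ−1)) = 0.
Check two-phase: ΣzᵢKᵢ = 1.264 > 1 and Σzᵢ/Kᵢ = 1.133 > 1, so g(0) = 0.264 > 0 and g(1) = -0.133 < 0.
Newton iteration, ψ⁰ = 0.5:
  ψ = 0.500: g = 0.0629, g' = -0.352 → ψ = 0.679
  ψ = 0.679: g = -0.0006, g' = -0.364 → ψ = 0.677
Converged at ψ = 0.677.

ψ = 0.677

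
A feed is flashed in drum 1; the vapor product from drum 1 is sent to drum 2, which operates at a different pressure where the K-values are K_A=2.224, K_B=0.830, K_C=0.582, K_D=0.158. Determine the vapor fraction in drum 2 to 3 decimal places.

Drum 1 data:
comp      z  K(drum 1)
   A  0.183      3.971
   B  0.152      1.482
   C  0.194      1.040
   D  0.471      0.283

V/F (drum 2) = 0.435

Drum 1:
Let ψ₁ = V/F and solve Σ zᵢ(Kᵢ−1)/(1+ψ₁(Kᵢ−1)) = 0.
Feasibility: ΣzᵢKᵢ = 1.287, Σzᵢ/Kᵢ = 1.999 — both > 1, two phases present.
Iterate (Newton) starting at ψ₁ = 0.5:
  ψ₁ = 0.500: g = -0.2410, g' = -0.873 → ψ₁ = 0.224
  ψ₁ = 0.224: g = -0.0020, g' = -0.955 → ψ₁ = 0.222
Converged at ψ₁ = 0.222.
Drum-1 compositions:
  A: x = 0.110, y = 0.438
  B: x = 0.137, y = 0.204
  C: x = 0.192, y = 0.200
  D: x = 0.560, y = 0.159
Drum-2 feed = drum-1 vapor: z₂ = (0.4380, 0.2035, 0.2000, 0.1585).
Drum 2:
Let ψ₂ = V/F and solve Σ zᵢ(Kᵢ−1)/(1+ψ₂(Kᵢ−1)) = 0.
Check two-phase: ΣzᵢKᵢ = 1.284 > 1 and Σzᵢ/Kᵢ = 1.789 > 1, so g(0) = 0.284 > 0 and g(1) = -0.789 < 0.
Newton–Raphson from ψ₂ = 0.41:
  ψ₂ = 0.410: g = 0.0151, g' = -0.611 → ψ₂ = 0.435
Converged at ψ₂ = 0.435.
  A: x = 0.286, y = 0.636
  B: x = 0.220, y = 0.182
  C: x = 0.244, y = 0.142
  D: x = 0.250, y = 0.039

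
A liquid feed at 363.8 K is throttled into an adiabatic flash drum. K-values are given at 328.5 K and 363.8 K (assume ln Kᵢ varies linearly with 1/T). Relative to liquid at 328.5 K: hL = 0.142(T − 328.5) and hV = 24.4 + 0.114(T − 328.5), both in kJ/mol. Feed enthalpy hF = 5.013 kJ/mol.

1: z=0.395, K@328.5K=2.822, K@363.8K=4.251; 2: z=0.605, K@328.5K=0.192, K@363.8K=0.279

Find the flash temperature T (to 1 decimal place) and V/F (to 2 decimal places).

Adiabatic flash: solve Rachford–Rice at each trial T, then check hF = ψ·hV(T) + (1−ψ)·hL(T).
  T = 328.5 K: K = (2.822, 0.192), RR gives ψ = 0.157, H_out = 3.826 kJ/mol
  T = 363.8 K: K = (4.251, 0.279), RR gives ψ = 0.362, H_out = 13.482 kJ/mol
  T = 346.1 K: K = (3.498, 0.234), RR gives ψ = 0.273, H_out = 9.030 kJ/mol
  T = 337.3 K: K = (3.151, 0.212), RR gives ψ = 0.220, H_out = 6.567 kJ/mol
  T = 332.9 K: K = (2.984, 0.202), RR gives ψ = 0.190, H_out = 5.239 kJ/mol
  T = 330.7 K: K = (2.902, 0.197), RR gives ψ = 0.174, H_out = 4.544 kJ/mol
Linear interpolation between T = 330.7 (H_out = 4.544) and T = 332.9 (H_out = 5.239) on hF = 5.013 gives T ≈ 332.2 K, at which ψ = 0.18.

T = 332.2 K, V/F = 0.18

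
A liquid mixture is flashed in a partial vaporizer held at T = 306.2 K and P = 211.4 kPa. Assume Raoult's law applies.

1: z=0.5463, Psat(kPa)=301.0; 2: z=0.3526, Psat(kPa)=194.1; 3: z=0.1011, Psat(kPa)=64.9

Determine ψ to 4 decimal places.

Raoult's law: Kᵢ = Pᵢˢᵃᵗ/P = Pᵢˢᵃᵗ/211.4.
  K_1 = 301.0/211.4 = 1.423841, K_2 = 194.1/211.4 = 0.918165, K_3 = 64.9/211.4 = 0.307001
Let ψ = V/F and solve Σ zᵢ(Kᵢ−1)/(1+ψ(Kᵢ−1)) = 0.
g(0) = ΣzᵢKᵢ − 1 = 0.1326 and g(1) = 1 − Σzᵢ/Kᵢ = -0.0970, so a root lies in (0, 1).
Newton iteration, ψ⁰ = 0.37:
  ψ = 0.3700: g = 0.07618, g' = -0.1637 → ψ = 0.8355
  ψ = 0.8355: g = -0.02639, g' = -0.3302 → ψ = 0.7555
  ψ = 0.7555: g = -0.00244, g' = -0.2729 → ψ = 0.7466
  ψ = 0.7466: g = -0.00002, g' = -0.2678 → ψ = 0.7465
Converged at ψ = 0.7465.

ψ = 0.7465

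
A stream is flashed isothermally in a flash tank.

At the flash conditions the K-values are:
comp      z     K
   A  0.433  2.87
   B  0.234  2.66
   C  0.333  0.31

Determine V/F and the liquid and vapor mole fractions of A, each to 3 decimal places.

V/F = 0.781, x_A = 0.176, y_A = 0.505

Material balance + equilibrium reduce to Σ zᵢ(Kᵢ−1)/(1+V/F(Kᵢ−1)) = 0.
g(0) = ΣzᵢKᵢ − 1 = 0.968 and g(1) = 1 − Σzᵢ/Kᵢ = -0.313, so a root lies in (0, 1).
Newton iteration, V/F⁰ = 0.5:
  V/F = 0.500: g = 0.2799, g' = -0.966 → V/F = 0.790
  V/F = 0.790: g = -0.0098, g' = -1.133 → V/F = 0.781
Converged at V/F = 0.781.
Compositions from xᵢ = zᵢ/(1+V/F(Kᵢ−1)), yᵢ = Kᵢxᵢ:
  A: x = 0.176, y = 0.505
  B: x = 0.102, y = 0.271
  C: x = 0.722, y = 0.224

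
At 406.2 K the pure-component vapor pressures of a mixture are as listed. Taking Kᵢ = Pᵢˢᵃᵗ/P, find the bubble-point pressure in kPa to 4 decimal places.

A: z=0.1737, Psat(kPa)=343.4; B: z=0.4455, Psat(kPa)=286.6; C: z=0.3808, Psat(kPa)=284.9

At the bubble point ψ → 0, so ΣzᵢKᵢ = 1 with Kᵢ = Pᵢˢᵃᵗ/P ⇒ P = ΣzᵢPᵢˢᵃᵗ.
P = 0.1737·343.4 + 0.4455·286.6 + 0.3808·284.9 = 295.8188 kPa

Pbub = 295.8188 kPa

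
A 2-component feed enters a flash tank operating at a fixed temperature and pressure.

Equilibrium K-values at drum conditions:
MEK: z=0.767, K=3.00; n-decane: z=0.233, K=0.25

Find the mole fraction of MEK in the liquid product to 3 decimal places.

Let ψ = V/F and solve Σ zᵢ(Kᵢ−1)/(1+ψ(Kᵢ−1)) = 0.
Check two-phase: ΣzᵢKᵢ = 2.359 > 1 and Σzᵢ/Kᵢ = 1.188 > 1, so g(0) = 1.359 > 0 and g(1) = -0.188 < 0.
Binary case is linear: z₁(K₁−1)(1+ψ(K₂−1)) + z₂(K₂−1)(1+ψ(K₁−1)) = 0
⇒ ψ = [z₁(K₁−1)+z₂(K₂−1)] / [−(K₁−1)(K₂−1)] = 1.3593/1.5000 = 0.906
Compositions from xᵢ = zᵢ/(1+ψ(Kᵢ−1)), yᵢ = Kᵢxᵢ:
  MEK: x = 0.273, y = 0.818
  n-decane: x = 0.727, y = 0.182

x_MEK = 0.273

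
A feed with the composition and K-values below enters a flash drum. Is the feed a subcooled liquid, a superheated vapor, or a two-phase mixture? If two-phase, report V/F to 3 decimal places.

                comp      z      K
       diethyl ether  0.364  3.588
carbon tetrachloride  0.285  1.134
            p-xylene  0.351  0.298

two-phase, V/F = 0.576

ΣzᵢKᵢ = 1.734; Σzᵢ/Kᵢ = 1.531.
Both exceed 1, so a two-phase solution exists.
Let ψ = V/F and solve Σ zᵢ(Kᵢ−1)/(1+ψ(Kᵢ−1)) = 0.
Iterate (Newton) starting at ψ = 0.5:
  ψ = 0.500: g = 0.0668, g' = -0.878 → ψ = 0.576
Converged at ψ = 0.576.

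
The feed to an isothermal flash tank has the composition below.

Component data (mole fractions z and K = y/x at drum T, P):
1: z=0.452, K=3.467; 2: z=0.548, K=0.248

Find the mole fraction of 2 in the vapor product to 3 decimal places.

y_2 = 0.190

Let β = V/F and solve Σ zᵢ(Kᵢ−1)/(1+β(Kᵢ−1)) = 0.
Check two-phase: ΣzᵢKᵢ = 1.703 > 1 and Σzᵢ/Kᵢ = 2.340 > 1, so g(0) = 0.703 > 0 and g(1) = -1.340 < 0.
Newton iteration, β⁰ = 0.35:
  β = 0.350: g = 0.0391, g' = -1.363 → β = 0.379
Converged at β = 0.379.
Compositions from xᵢ = zᵢ/(1+β(Kᵢ−1)), yᵢ = Kᵢxᵢ:
  1: x = 0.234, y = 0.810
  2: x = 0.766, y = 0.190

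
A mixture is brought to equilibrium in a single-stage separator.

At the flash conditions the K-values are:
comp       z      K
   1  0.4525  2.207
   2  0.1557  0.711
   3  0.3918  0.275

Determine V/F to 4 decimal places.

Rachford–Rice: g(V/F) = Σ zᵢ(Kᵢ−1)/(1+V/F(Kᵢ−1)) = 0.
Feasibility: ΣzᵢKᵢ = 1.2171, Σzᵢ/Kᵢ = 1.8487 — both > 1, two phases present.
Iterate (Newton) starting at V/F = 0.54:
  V/F = 0.5400: g = -0.18948, g' = -0.8161 → V/F = 0.3078
  V/F = 0.3078: g = -0.01683, g' = -0.7074 → V/F = 0.2840
Converged at V/F = 0.2840.

V/F = 0.2840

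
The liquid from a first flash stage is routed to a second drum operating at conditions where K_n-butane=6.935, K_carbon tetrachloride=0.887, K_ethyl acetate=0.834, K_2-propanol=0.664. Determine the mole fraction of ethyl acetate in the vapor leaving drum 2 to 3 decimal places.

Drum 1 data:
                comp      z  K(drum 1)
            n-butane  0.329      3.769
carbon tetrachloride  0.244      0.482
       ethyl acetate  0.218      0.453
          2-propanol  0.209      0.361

y_ethyl acetate (drum 2) = 0.251

Drum 1:
Rachford–Rice: g(ψ₁) = Σ zᵢ(Kᵢ−1)/(1+ψ₁(Kᵢ−1)) = 0.
Check two-phase: ΣzᵢKᵢ = 1.532 > 1 and Σzᵢ/Kᵢ = 1.654 > 1, so g(0) = 0.532 > 0 and g(1) = -0.654 < 0.
Iterate (Newton) starting at ψ₁ = 0.6:
  ψ₁ = 0.600: g = -0.2352, g' = -0.863 → ψ₁ = 0.327
  ψ₁ = 0.327: g = 0.0114, g' = -1.022 → ψ₁ = 0.339
Converged at ψ₁ = 0.339.
Drum-1 compositions:
  n-butane: x = 0.170, y = 0.640
  carbon tetrachloride: x = 0.296, y = 0.143
  ethyl acetate: x = 0.268, y = 0.121
  2-propanol: x = 0.267, y = 0.096
Drum-2 feed = drum-1 liquid: z₂ = (0.1698, 0.2959, 0.2676, 0.2667).
Drum 2:
Rachford–Rice: g(ψ₂) = Σ zᵢ(Kᵢ−1)/(1+ψ₂(Kᵢ−1)) = 0.
Feasibility: ΣzᵢKᵢ = 1.840, Σzᵢ/Kᵢ = 1.081 — both > 1, two phases present.
Iterate (Newton) starting at ψ₂ = 0.69:
  ψ₂ = 0.690: g = -0.0053, g' = -0.295 → ψ₂ = 0.672
Converged at ψ₂ = 0.672.
  n-butane: x = 0.034, y = 0.236
  carbon tetrachloride: x = 0.320, y = 0.284
  ethyl acetate: x = 0.301, y = 0.251
  2-propanol: x = 0.345, y = 0.229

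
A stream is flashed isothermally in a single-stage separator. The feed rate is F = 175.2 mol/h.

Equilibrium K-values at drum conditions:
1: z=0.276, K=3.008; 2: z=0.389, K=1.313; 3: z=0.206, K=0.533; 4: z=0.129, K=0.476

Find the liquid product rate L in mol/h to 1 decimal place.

Rachford–Rice: g(ψ) = Σ zᵢ(Kᵢ−1)/(1+ψ(Kᵢ−1)) = 0.
g(0) = ΣzᵢKᵢ − 1 = 0.512 and g(1) = 1 − Σzᵢ/Kᵢ = -0.046, so a root lies in (0, 1).
Newton–Raphson from ψ = 0.5:
  ψ = 0.500: g = 0.1647, g' = -0.447 → ψ = 0.868
  ψ = 0.868: g = 0.0118, g' = -0.418 → ψ = 0.897
Converged at ψ = 0.897.
Then V = ψ·F = 0.8966·175.2 = 157.1 mol/h and L = F − V = 18.1 mol/h.

L = 18.1 mol/h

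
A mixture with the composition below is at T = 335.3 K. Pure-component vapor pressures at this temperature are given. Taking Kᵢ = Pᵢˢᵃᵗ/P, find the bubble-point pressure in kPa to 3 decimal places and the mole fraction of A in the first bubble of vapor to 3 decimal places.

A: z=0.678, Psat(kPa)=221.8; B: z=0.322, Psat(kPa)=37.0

Pbub = 162.294 kPa, y_A = 0.927

At the bubble point ψ → 0, so ΣzᵢKᵢ = 1 with Kᵢ = Pᵢˢᵃᵗ/P ⇒ P = ΣzᵢPᵢˢᵃᵗ.
P = 0.678·221.8 + 0.322·37.0 = 162.294 kPa
yᵢ = zᵢPᵢˢᵃᵗ/P ⇒ y_A = 0.678·221.8/162.294 = 0.927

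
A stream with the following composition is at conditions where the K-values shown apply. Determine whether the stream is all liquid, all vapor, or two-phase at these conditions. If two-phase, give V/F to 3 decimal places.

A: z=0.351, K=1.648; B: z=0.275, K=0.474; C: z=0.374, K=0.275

all liquid

ΣzᵢKᵢ = 0.812; Σzᵢ/Kᵢ = 2.153.
Since ΣzᵢKᵢ < 1 the mixture is below its bubble point — single liquid phase.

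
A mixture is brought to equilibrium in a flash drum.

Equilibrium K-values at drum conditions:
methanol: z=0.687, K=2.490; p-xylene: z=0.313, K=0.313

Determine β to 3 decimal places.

Binary case is linear: z₁(K₁−1)(1+β(K₂−1)) + z₂(K₂−1)(1+β(K₁−1)) = 0
⇒ β = [z₁(K₁−1)+z₂(K₂−1)] / [−(K₁−1)(K₂−1)] = 0.8086/1.0236 = 0.790

β = 0.790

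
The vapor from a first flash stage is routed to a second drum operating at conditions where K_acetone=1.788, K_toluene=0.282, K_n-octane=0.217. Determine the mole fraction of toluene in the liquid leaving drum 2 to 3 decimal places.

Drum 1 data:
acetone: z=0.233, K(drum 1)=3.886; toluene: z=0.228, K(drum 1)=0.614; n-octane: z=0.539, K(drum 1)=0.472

Drum 1:
Let ψ₁ = V/F and solve Σ zᵢ(Kᵢ−1)/(1+ψ₁(Kᵢ−1)) = 0.
g(0) = ΣzᵢKᵢ − 1 = 0.300 and g(1) = 1 − Σzᵢ/Kᵢ = -0.573, so a root lies in (0, 1).
Newton iteration, ψ₁⁰ = 0.5:
  ψ₁ = 0.500: g = -0.2205, g' = -0.655 → ψ₁ = 0.163
  ψ₁ = 0.163: g = 0.0517, g' = -1.115 → ψ₁ = 0.210
  ψ₁ = 0.210: g = 0.0032, g' = -0.984 → ψ₁ = 0.213
Converged at ψ₁ = 0.213.
Drum-1 compositions:
  acetone: x = 0.144, y = 0.561
  toluene: x = 0.248, y = 0.153
  n-octane: x = 0.607, y = 0.287
Drum-2 feed = drum-1 vapor: z₂ = (0.5608, 0.1525, 0.2866).
Drum 2:
Let ψ₂ = V/F and solve Σ zᵢ(Kᵢ−1)/(1+ψ₂(Kᵢ−1)) = 0.
g(0) = ΣzᵢKᵢ − 1 = 0.108 and g(1) = 1 − Σzᵢ/Kᵢ = -1.175, so a root lies in (0, 1).
Iterate (Newton) starting at ψ₂ = 0.5:
  ψ₂ = 0.500: g = -0.2226, g' = -0.845 → ψ₂ = 0.237
  ψ₂ = 0.237: g = -0.0349, g' = -0.626 → ψ₂ = 0.181
  ψ₂ = 0.181: g = -0.0005, g' = -0.609 → ψ₂ = 0.180
Converged at ψ₂ = 0.180.
  acetone: x = 0.491, y = 0.878
  toluene: x = 0.175, y = 0.049
  n-octane: x = 0.334, y = 0.072

x_toluene (drum 2) = 0.175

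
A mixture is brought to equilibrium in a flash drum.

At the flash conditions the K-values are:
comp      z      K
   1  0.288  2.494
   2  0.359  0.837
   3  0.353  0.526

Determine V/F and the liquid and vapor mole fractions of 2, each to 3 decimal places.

V/F = 0.401, x_2 = 0.384, y_2 = 0.321

Material balance + equilibrium reduce to Σ zᵢ(Kᵢ−1)/(1+V/F(Kᵢ−1)) = 0.
Check two-phase: ΣzᵢKᵢ = 1.204 > 1 and Σzᵢ/Kᵢ = 1.215 > 1, so g(0) = 0.204 > 0 and g(1) = -0.215 < 0.
Iterate (Newton) starting at V/F = 0.5:
  V/F = 0.500: g = -0.0367, g' = -0.358 → V/F = 0.397
  V/F = 0.397: g = 0.0012, g' = -0.384 → V/F = 0.401
Converged at V/F = 0.401.
Compositions from xᵢ = zᵢ/(1+V/F(Kᵢ−1)), yᵢ = Kᵢxᵢ:
  1: x = 0.180, y = 0.449
  2: x = 0.384, y = 0.321
  3: x = 0.436, y = 0.229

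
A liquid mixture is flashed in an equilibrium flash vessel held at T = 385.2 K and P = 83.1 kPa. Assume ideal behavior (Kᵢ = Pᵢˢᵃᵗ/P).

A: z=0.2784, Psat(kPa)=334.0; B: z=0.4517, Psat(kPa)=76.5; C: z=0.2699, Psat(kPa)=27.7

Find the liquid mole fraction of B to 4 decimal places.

Raoult's law: Kᵢ = Pᵢˢᵃᵗ/P = Pᵢˢᵃᵗ/83.1.
  K_A = 334.0/83.1 = 4.019254, K_B = 76.5/83.1 = 0.920578, K_C = 27.7/83.1 = 0.333333
Rachford–Rice: g(ψ) = Σ zᵢ(Kᵢ−1)/(1+ψ(Kᵢ−1)) = 0.
g(0) = ΣzᵢKᵢ − 1 = 0.6248 and g(1) = 1 − Σzᵢ/Kᵢ = -0.3696, so a root lies in (0, 1).
Newton iteration, ψ⁰ = 0.5:
  ψ = 0.5000: g = 0.02768, g' = -0.6759 → ψ = 0.5409
  ψ = 0.5409: g = 0.00030, g' = -0.6626 → ψ = 0.5414
Converged at ψ = 0.5414.
Compositions from xᵢ = zᵢ/(1+ψ(Kᵢ−1)), yᵢ = Kᵢxᵢ:
  A: x = 0.1057, y = 0.4247
  B: x = 0.4720, y = 0.4345
  C: x = 0.4223, y = 0.1408

x_B = 0.4720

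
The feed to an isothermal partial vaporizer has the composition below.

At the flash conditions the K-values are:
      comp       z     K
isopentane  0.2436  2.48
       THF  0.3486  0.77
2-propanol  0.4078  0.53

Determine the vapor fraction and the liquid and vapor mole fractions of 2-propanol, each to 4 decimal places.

ψ = 0.1621, x_2-propanol = 0.4414, y_2-propanol = 0.2340

Material balance + equilibrium reduce to Σ zᵢ(Kᵢ−1)/(1+ψ(Kᵢ−1)) = 0.
Feasibility: ΣzᵢKᵢ = 1.0887, Σzᵢ/Kᵢ = 1.3204 — both > 1, two phases present.
Newton iteration, ψ⁰ = 0.5:
  ψ = 0.5000: g = -0.13394, g' = -0.3537 → ψ = 0.1213
  ψ = 0.1213: g = 0.01991, g' = -0.5043 → ψ = 0.1608
  ψ = 0.1608: g = 0.00063, g' = -0.4734 → ψ = 0.1621
Converged at ψ = 0.1621.
Compositions from xᵢ = zᵢ/(1+ψ(Kᵢ−1)), yᵢ = Kᵢxᵢ:
  isopentane: x = 0.1965, y = 0.4872
  THF: x = 0.3621, y = 0.2788
  2-propanol: x = 0.4414, y = 0.2340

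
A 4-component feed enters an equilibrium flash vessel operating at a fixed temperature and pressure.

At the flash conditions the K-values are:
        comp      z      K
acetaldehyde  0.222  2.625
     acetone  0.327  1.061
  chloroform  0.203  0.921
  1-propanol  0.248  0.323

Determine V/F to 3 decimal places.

Material balance + equilibrium reduce to Σ zᵢ(Kᵢ−1)/(1+V/F(Kᵢ−1)) = 0.
g(0) = ΣzᵢKᵢ − 1 = 0.197 and g(1) = 1 − Σzᵢ/Kᵢ = -0.381, so a root lies in (0, 1).
Newton–Raphson from V/F = 0.5:
  V/F = 0.500: g = -0.0521, g' = -0.441 → V/F = 0.382
  V/F = 0.382: g = -0.0008, g' = -0.432 → V/F = 0.380
Converged at V/F = 0.380.

V/F = 0.380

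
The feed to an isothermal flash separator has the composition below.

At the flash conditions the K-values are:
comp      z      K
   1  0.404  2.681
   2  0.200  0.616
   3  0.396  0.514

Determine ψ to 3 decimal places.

Let ψ = V/F and solve Σ zᵢ(Kᵢ−1)/(1+ψ(Kᵢ−1)) = 0.
g(0) = ΣzᵢKᵢ − 1 = 0.410 and g(1) = 1 − Σzᵢ/Kᵢ = -0.246, so a root lies in (0, 1).
Newton iteration, ψ⁰ = 0.5:
  ψ = 0.500: g = 0.0197, g' = -0.545 → ψ = 0.536
  ψ = 0.536: g = 0.0002, g' = -0.534 → ψ = 0.537
Converged at ψ = 0.537.

ψ = 0.537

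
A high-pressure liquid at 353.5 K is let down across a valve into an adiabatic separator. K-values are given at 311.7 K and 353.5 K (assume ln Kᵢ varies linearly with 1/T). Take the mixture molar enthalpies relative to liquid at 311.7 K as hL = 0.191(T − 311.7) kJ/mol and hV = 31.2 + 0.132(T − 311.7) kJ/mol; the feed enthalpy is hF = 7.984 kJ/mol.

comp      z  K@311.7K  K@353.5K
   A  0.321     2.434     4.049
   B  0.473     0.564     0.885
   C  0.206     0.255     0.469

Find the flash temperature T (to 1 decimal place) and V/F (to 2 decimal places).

Adiabatic flash: solve Rachford–Rice at each trial T, then check hF = ψ·hV(T) + (1−ψ)·hL(T).
  T = 311.7 K: K = (2.434, 0.564, 0.255), RR gives ψ = 0.129, H_out = 4.031 kJ/mol
  T = 353.5 K: K = (4.049, 0.885, 0.469), RR gives ψ = 0.880, H_out = 33.262 kJ/mol
  T = 332.6 K: K = (3.190, 0.717, 0.353), RR gives ψ = 0.470, H_out = 18.077 kJ/mol
  T = 322.1 K: K = (2.797, 0.638, 0.301), RR gives ψ = 0.301, H_out = 11.182 kJ/mol
  T = 316.9 K: K = (2.612, 0.600, 0.278), RR gives ψ = 0.217, H_out = 7.693 kJ/mol
  T = 319.5 K: K = (2.704, 0.619, 0.289), RR gives ψ = 0.259, H_out = 9.452 kJ/mol
  T = 318.2 K: K = (2.658, 0.610, 0.283), RR gives ψ = 0.238, H_out = 8.577 kJ/mol
Linear interpolation between T = 316.9 (H_out = 7.693) and T = 318.2 (H_out = 8.577) on hF = 7.984 gives T ≈ 317.3 K, at which ψ = 0.22.

T = 317.3 K, V/F = 0.22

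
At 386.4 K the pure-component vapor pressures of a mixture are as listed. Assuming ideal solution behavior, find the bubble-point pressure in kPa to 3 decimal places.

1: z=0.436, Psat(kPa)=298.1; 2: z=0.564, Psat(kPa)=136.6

At the bubble point ψ → 0, so ΣzᵢKᵢ = 1 with Kᵢ = Pᵢˢᵃᵗ/P ⇒ P = ΣzᵢPᵢˢᵃᵗ.
P = 0.436·298.1 + 0.564·136.6 = 207.014 kPa

Pbub = 207.014 kPa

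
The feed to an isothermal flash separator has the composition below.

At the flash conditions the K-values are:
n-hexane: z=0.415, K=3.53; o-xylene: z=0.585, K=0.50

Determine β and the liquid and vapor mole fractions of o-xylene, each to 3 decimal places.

Material balance + equilibrium reduce to Σ zᵢ(Kᵢ−1)/(1+β(Kᵢ−1)) = 0.
g(0) = ΣzᵢKᵢ − 1 = 0.757 and g(1) = 1 − Σzᵢ/Kᵢ = -0.288, so a root lies in (0, 1).
Binary case is linear: z₁(K₁−1)(1+β(K₂−1)) + z₂(K₂−1)(1+β(K₁−1)) = 0
⇒ β = [z₁(K₁−1)+z₂(K₂−1)] / [−(K₁−1)(K₂−1)] = 0.7574/1.2650 = 0.599
Compositions from xᵢ = zᵢ/(1+β(Kᵢ−1)), yᵢ = Kᵢxᵢ:
  n-hexane: x = 0.165, y = 0.583
  o-xylene: x = 0.835, y = 0.417

β = 0.599, x_o-xylene = 0.835, y_o-xylene = 0.417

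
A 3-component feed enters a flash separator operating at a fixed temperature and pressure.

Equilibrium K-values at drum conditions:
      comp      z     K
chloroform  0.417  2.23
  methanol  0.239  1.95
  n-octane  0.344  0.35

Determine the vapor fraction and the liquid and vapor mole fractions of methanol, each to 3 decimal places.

ψ = 0.702, x_methanol = 0.143, y_methanol = 0.280

Rachford–Rice: g(ψ) = Σ zᵢ(Kᵢ−1)/(1+ψ(Kᵢ−1)) = 0.
Feasibility: ΣzᵢKᵢ = 1.516, Σzᵢ/Kᵢ = 1.292 — both > 1, two phases present.
Newton iteration, ψ⁰ = 0.69:
  ψ = 0.690: g = 0.0092, g' = -0.741 → ψ = 0.702
Converged at ψ = 0.702.
Compositions from xᵢ = zᵢ/(1+ψ(Kᵢ−1)), yᵢ = Kᵢxᵢ:
  chloroform: x = 0.224, y = 0.499
  methanol: x = 0.143, y = 0.280
  n-octane: x = 0.633, y = 0.222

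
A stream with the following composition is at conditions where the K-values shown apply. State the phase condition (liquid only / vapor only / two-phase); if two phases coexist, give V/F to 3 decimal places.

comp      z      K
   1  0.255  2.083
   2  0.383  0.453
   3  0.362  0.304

ΣzᵢKᵢ = 0.815; Σzᵢ/Kᵢ = 2.159.
Since ΣzᵢKᵢ < 1 the mixture is below its bubble point — single liquid phase.

liquid only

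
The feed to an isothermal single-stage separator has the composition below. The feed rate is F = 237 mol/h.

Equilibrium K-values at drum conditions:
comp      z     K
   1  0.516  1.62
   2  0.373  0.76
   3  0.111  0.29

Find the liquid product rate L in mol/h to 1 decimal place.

L = 101.7 mol/h

Material balance + equilibrium reduce to Σ zᵢ(Kᵢ−1)/(1+ψ(Kᵢ−1)) = 0.
Feasibility: ΣzᵢKᵢ = 1.152, Σzᵢ/Kᵢ = 1.192 — both > 1, two phases present.
Newton–Raphson from ψ = 0.68:
  ψ = 0.680: g = -0.0343, g' = -0.338 → ψ = 0.578
  ψ = 0.578: g = -0.0022, g' = -0.298 → ψ = 0.571
Converged at ψ = 0.571.
Then V = ψ·F = 0.5710·237 = 135.3 mol/h and L = F − V = 101.7 mol/h.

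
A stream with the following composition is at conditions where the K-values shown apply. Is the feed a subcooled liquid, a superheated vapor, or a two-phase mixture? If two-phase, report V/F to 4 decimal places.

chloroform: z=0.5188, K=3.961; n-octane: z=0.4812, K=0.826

ΣzᵢKᵢ = 2.4524; Σzᵢ/Kᵢ = 0.7135.
Since Σzᵢ/Kᵢ < 1 the mixture is above its dew point — single vapor phase.

superheated vapor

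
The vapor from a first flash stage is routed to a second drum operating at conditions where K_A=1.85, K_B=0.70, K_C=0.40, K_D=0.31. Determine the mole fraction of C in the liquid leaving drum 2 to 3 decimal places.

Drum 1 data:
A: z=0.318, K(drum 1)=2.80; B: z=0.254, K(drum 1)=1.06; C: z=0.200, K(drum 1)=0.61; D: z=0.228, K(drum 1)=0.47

Drum 1:
Material balance + equilibrium reduce to Σ zᵢ(Kᵢ−1)/(1+ψ₁(Kᵢ−1)) = 0.
Feasibility: ΣzᵢKᵢ = 1.389, Σzᵢ/Kᵢ = 1.166 — both > 1, two phases present.
Newton–Raphson from ψ₁ = 0.58:
  ψ₁ = 0.580: g = 0.0195, g' = -0.432 → ψ₁ = 0.625
  ψ₁ = 0.625: g = 0.0002, g' = -0.425 → ψ₁ = 0.626
Converged at ψ₁ = 0.626.
Drum-1 compositions:
  A: x = 0.150, y = 0.419
  B: x = 0.245, y = 0.260
  C: x = 0.265, y = 0.161
  D: x = 0.341, y = 0.160
Drum-2 feed = drum-1 vapor: z₂ = (0.4188, 0.2595, 0.1614, 0.1603).
Drum 2:
Let ψ₂ = V/F and solve Σ zᵢ(Kᵢ−1)/(1+ψ₂(Kᵢ−1)) = 0.
g(0) = ΣzᵢKᵢ − 1 = 0.071 and g(1) = 1 − Σzᵢ/Kᵢ = -0.518, so a root lies in (0, 1).
Newton iteration, ψ₂⁰ = 0.31:
  ψ₂ = 0.310: g = -0.0637, g' = -0.429 → ψ₂ = 0.162
  ψ₂ = 0.162: g = -0.0005, g' = -0.428 → ψ₂ = 0.160
Converged at ψ₂ = 0.160.
  A: x = 0.369, y = 0.682
  B: x = 0.273, y = 0.191
  C: x = 0.179, y = 0.071
  D: x = 0.180, y = 0.056

x_C (drum 2) = 0.179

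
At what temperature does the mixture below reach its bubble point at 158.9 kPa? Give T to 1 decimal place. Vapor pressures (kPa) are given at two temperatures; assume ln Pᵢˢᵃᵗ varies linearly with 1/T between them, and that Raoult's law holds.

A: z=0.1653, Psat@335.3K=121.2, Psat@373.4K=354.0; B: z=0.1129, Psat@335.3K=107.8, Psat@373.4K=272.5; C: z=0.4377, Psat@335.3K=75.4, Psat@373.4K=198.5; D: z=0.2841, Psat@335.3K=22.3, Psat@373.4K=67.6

T = 364.9 K

Bubble-point temperature: ΣzᵢPᵢˢᵃᵗ(T) = P. Interpolate ln Pᵢˢᵃᵗ = aᵢ + bᵢ/T.
  T = 335.3 K: ΣzᵢPᵢˢᵃᵗ = 71.54 kPa
  T = 373.4 K: ΣzᵢPᵢˢᵃᵗ = 195.37 kPa
  T = 354.4 K: ΣzᵢPᵢˢᵃᵗ = 121.56 kPa
  T = 363.9 K: ΣzᵢPᵢˢᵃᵗ = 155.05 kPa
  T = 368.6 K: ΣzᵢPᵢˢᵃᵗ = 174.09 kPa
  T = 366.2 K: ΣzᵢPᵢˢᵃᵗ = 164.15 kPa
Interpolating between 363.9 K and 366.2 K gives T ≈ 364.9 K.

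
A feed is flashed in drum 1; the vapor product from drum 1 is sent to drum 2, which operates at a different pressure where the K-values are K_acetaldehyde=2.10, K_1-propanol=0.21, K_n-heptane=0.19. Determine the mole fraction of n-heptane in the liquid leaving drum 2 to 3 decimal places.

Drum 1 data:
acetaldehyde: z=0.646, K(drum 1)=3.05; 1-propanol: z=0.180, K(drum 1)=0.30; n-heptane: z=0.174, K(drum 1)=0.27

x_n-heptane (drum 2) = 0.282

Drum 1:
Let ψ₁ = V/F and solve Σ zᵢ(Kᵢ−1)/(1+ψ₁(Kᵢ−1)) = 0.
Check two-phase: ΣzᵢKᵢ = 2.071 > 1 and Σzᵢ/Kᵢ = 1.456 > 1, so g(0) = 1.071 > 0 and g(1) = -0.456 < 0.
Iterate (Newton) starting at ψ₁ = 0.5:
  ψ₁ = 0.500: g = 0.2601, g' = -1.101 → ψ₁ = 0.736
  ψ₁ = 0.736: g = -0.0069, g' = -1.240 → ψ₁ = 0.731
Converged at ψ₁ = 0.731.
Drum-1 compositions:
  acetaldehyde: x = 0.259, y = 0.789
  1-propanol: x = 0.368, y = 0.111
  n-heptane: x = 0.373, y = 0.101
Drum-2 feed = drum-1 vapor: z₂ = (0.7888, 0.1105, 0.1007).
Drum 2:
Rachford–Rice: g(ψ₂) = Σ zᵢ(Kᵢ−1)/(1+ψ₂(Kᵢ−1)) = 0.
g(0) = ΣzᵢKᵢ − 1 = 0.699 and g(1) = 1 − Σzᵢ/Kᵢ = -0.432, so a root lies in (0, 1).
Newton iteration, ψ₂⁰ = 0.5:
  ψ₂ = 0.500: g = 0.2784, g' = -0.772 → ψ₂ = 0.860
  ψ₂ = 0.860: g = -0.0960, g' = -1.644 → ψ₂ = 0.802
  ψ₂ = 0.802: g = -0.0101, g' = -1.321 → ψ₂ = 0.794
Converged at ψ₂ = 0.794.
  acetaldehyde: x = 0.421, y = 0.884
  1-propanol: x = 0.297, y = 0.062
  n-heptane: x = 0.282, y = 0.054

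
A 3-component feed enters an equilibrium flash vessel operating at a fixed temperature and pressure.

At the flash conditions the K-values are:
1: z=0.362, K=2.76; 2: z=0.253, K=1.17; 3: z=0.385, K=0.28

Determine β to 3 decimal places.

Rachford–Rice: g(β) = Σ zᵢ(Kᵢ−1)/(1+β(Kᵢ−1)) = 0.
Check two-phase: ΣzᵢKᵢ = 1.403 > 1 and Σzᵢ/Kᵢ = 1.722 > 1, so g(0) = 0.403 > 0 and g(1) = -0.722 < 0.
Newton iteration, β⁰ = 0.5:
  β = 0.500: g = -0.0546, g' = -0.811 → β = 0.433
  β = 0.433: g = -0.0009, g' = -0.789 → β = 0.432
Converged at β = 0.432.

β = 0.432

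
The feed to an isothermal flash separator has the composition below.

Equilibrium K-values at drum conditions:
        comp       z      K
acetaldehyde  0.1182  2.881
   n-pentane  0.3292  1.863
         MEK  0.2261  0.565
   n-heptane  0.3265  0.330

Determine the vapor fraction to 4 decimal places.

ψ = 0.2690

Material balance + equilibrium reduce to Σ zᵢ(Kᵢ−1)/(1+ψ(Kᵢ−1)) = 0.
g(0) = ΣzᵢKᵢ − 1 = 0.1893 and g(1) = 1 − Σzᵢ/Kᵢ = -0.6073, so a root lies in (0, 1).
Newton iteration, ψ⁰ = 0.34:
  ψ = 0.3400: g = -0.04346, g' = -0.6069 → ψ = 0.2684
  ψ = 0.2684: g = 0.00035, g' = -0.6190 → ψ = 0.2690
Converged at ψ = 0.2690.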